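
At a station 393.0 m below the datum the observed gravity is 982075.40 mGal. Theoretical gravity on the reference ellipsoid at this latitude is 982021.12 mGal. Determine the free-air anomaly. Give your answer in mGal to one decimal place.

Free-air correction = 0.3086 × -393.0 = -121.28 mGal
Free-air anomaly = 982075.40 − 982021.12 + (-121.28) = -67.00 mGal

-67.0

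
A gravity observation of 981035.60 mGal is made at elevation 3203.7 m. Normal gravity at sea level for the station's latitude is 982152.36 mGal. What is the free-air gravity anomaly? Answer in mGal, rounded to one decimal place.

-128.1

Free-air correction = 0.3086 × 3203.7 = 988.66 mGal
Free-air anomaly = 981035.60 − 982152.36 + (988.66) = -128.10 mGal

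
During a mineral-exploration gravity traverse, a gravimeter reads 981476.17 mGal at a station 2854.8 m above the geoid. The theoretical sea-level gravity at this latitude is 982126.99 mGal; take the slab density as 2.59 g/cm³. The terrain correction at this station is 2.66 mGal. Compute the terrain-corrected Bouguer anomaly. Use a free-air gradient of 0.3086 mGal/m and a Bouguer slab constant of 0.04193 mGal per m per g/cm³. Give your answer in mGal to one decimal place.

Free-air correction = 0.3086 × 2854.8 = 880.99 mGal
Free-air anomaly = 981476.17 − 982126.99 + (880.99) = 230.17 mGal
Bouguer slab correction = 0.04193 × 2.59 × 2854.8 = 310.03 mGal
Simple Bouguer anomaly = 230.17 − (310.03) = -79.86 mGal
Complete Bouguer anomaly = -79.86 + 2.66 = -77.20 mGal

-77.2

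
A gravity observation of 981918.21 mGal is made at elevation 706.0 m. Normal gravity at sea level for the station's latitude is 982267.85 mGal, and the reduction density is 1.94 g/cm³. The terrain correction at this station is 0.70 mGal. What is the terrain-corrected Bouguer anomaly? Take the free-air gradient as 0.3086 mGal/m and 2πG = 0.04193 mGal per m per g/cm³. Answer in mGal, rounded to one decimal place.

Free-air correction = 0.3086 × 706.0 = 217.87 mGal
Free-air anomaly = 981918.21 − 982267.85 + (217.87) = -131.77 mGal
Bouguer slab correction = 0.04193 × 1.94 × 706.0 = 57.43 mGal
Simple Bouguer anomaly = -131.77 − (57.43) = -189.20 mGal
Complete Bouguer anomaly = -189.20 + 0.70 = -188.50 mGal

-188.5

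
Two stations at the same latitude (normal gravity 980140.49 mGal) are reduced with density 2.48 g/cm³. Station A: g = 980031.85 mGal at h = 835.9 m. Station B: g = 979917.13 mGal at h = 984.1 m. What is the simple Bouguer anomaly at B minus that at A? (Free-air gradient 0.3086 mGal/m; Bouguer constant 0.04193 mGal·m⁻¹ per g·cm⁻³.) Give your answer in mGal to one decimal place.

-84.4

Δg_SB(A) = 980031.85 − 980140.49 + 0.3086×835.9 − 0.04193×2.48×835.9 = 62.40 mGal
Δg_SB(B) = 979917.13 − 980140.49 + 0.3086×984.1 − 0.04193×2.48×984.1 = -22.00 mGal
Difference = -22.00 − (62.40) = -84.40 mGal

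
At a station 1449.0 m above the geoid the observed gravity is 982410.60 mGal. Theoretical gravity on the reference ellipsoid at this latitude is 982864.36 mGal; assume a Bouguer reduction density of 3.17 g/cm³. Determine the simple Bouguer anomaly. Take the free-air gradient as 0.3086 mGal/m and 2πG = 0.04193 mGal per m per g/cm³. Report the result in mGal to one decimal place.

-199.2

Free-air correction = 0.3086 × 1449.0 = 447.16 mGal
Free-air anomaly = 982410.60 − 982864.36 + (447.16) = -6.60 mGal
Bouguer slab correction = 0.04193 × 3.17 × 1449.0 = 192.60 mGal
Simple Bouguer anomaly = -6.60 − (192.60) = -199.20 mGal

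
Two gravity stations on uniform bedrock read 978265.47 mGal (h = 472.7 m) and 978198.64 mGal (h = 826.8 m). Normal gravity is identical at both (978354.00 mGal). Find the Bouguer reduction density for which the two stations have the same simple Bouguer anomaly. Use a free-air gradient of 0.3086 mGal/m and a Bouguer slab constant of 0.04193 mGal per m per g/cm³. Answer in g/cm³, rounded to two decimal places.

Δg_obs = 978198.64 − 978265.47 = -66.83 mGal over Δh = 826.8 − 472.7 = 354.1 m
Equal Bouguer anomalies ⇒ Δg_obs + (0.3086 − 0.04193ρ)·Δh = 0
0.3086 − 0.04193ρ = −Δg_obs/Δh = 0.18873
ρ = (0.3086 − 0.18873) / 0.04193 = 2.86 g/cm³

2.86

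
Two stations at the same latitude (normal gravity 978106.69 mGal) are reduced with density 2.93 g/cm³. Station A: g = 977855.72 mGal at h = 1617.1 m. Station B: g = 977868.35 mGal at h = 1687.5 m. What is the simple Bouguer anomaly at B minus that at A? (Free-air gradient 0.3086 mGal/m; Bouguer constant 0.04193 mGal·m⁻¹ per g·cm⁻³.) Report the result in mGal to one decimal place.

Δg_SB(A) = 977855.72 − 978106.69 + 0.3086×1617.1 − 0.04193×2.93×1617.1 = 49.40 mGal
Δg_SB(B) = 977868.35 − 978106.69 + 0.3086×1687.5 − 0.04193×2.93×1687.5 = 75.10 mGal
Difference = 75.10 − (49.40) = 25.70 mGal

25.7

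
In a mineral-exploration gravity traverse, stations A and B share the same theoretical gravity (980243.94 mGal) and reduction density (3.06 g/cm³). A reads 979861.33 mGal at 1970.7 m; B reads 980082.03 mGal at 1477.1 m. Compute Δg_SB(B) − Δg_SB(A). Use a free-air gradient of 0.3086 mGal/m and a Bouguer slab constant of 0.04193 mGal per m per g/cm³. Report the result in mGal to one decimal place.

Δg_SB(A) = 979861.33 − 980243.94 + 0.3086×1970.7 − 0.04193×3.06×1970.7 = -27.30 mGal
Δg_SB(B) = 980082.03 − 980243.94 + 0.3086×1477.1 − 0.04193×3.06×1477.1 = 104.40 mGal
Difference = 104.40 − (-27.30) = 131.70 mGal

131.7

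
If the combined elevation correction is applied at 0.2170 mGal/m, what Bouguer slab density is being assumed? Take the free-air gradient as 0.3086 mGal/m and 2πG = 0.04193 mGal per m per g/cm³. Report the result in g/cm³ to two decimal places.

2.18

0.2170 = 0.3086 − 0.04193 × ρ
ρ = (0.3086 − 0.2170) / 0.04193 = 2.18 g/cm³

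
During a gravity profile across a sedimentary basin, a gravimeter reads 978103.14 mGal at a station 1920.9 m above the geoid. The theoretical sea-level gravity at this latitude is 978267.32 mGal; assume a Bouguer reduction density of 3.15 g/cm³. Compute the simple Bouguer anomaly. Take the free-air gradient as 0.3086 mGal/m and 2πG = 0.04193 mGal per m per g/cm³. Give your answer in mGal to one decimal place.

Free-air correction = 0.3086 × 1920.9 = 592.79 mGal
Free-air anomaly = 978103.14 − 978267.32 + (592.79) = 428.61 mGal
Bouguer slab correction = 0.04193 × 3.15 × 1920.9 = 253.71 mGal
Simple Bouguer anomaly = 428.61 − (253.71) = 174.90 mGal

174.9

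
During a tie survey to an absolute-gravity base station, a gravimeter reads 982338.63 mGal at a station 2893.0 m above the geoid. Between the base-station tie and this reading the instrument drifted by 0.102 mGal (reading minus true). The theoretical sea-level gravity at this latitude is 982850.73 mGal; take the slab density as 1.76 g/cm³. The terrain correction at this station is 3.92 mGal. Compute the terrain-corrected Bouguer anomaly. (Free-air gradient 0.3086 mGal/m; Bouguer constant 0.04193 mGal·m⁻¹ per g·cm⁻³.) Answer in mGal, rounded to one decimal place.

Drift-corrected reading = 982338.63 − (0.102) = 982338.528 mGal
Free-air correction = 0.3086 × 2893.0 = 892.78 mGal
Free-air anomaly = 982338.528 − 982850.73 + (892.78) = 380.578 mGal
Bouguer slab correction = 0.04193 × 1.76 × 2893.0 = 213.49 mGal
Simple Bouguer anomaly = 380.578 − (213.49) = 167.088 mGal
Complete Bouguer anomaly = 167.088 + 3.92 = 171.008 mGal

171.0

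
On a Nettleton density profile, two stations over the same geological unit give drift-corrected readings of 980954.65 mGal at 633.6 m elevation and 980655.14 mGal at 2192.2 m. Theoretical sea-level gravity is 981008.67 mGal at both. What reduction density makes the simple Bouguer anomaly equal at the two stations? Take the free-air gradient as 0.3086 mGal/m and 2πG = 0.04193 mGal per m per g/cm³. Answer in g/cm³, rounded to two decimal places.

2.78

Δg_obs = 980655.14 − 980954.65 = -299.51 mGal over Δh = 2192.2 − 633.6 = 1558.6 m
Equal Bouguer anomalies ⇒ Δg_obs + (0.3086 − 0.04193ρ)·Δh = 0
0.3086 − 0.04193ρ = −Δg_obs/Δh = 0.19217
ρ = (0.3086 − 0.19217) / 0.04193 = 2.78 g/cm³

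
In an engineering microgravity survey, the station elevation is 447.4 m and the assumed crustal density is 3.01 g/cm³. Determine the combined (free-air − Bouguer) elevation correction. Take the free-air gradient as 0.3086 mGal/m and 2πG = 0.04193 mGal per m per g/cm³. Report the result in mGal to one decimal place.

81.6

Combined gradient = 0.3086 − 0.04193 × 3.01 = 0.1823907 mGal/m
Combined elevation correction = 0.1823907 × 447.4 = 81.6 mGal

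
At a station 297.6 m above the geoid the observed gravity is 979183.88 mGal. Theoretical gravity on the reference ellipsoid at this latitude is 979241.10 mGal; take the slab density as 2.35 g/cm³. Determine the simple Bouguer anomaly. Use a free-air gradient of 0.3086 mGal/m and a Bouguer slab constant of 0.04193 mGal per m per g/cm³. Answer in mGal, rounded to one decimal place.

Free-air correction = 0.3086 × 297.6 = 91.84 mGal
Free-air anomaly = 979183.88 − 979241.10 + (91.84) = 34.62 mGal
Bouguer slab correction = 0.04193 × 2.35 × 297.6 = 29.32 mGal
Simple Bouguer anomaly = 34.62 − (29.32) = 5.30 mGal

5.3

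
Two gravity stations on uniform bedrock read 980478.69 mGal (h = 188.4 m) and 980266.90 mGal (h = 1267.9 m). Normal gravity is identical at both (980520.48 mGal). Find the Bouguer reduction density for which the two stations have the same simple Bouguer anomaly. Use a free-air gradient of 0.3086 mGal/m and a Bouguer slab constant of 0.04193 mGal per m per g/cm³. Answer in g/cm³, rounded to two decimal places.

Δg_obs = 980266.90 − 980478.69 = -211.79 mGal over Δh = 1267.9 − 188.4 = 1079.5 m
Equal Bouguer anomalies ⇒ Δg_obs + (0.3086 − 0.04193ρ)·Δh = 0
0.3086 − 0.04193ρ = −Δg_obs/Δh = 0.19619
ρ = (0.3086 − 0.19619) / 0.04193 = 2.68 g/cm³

2.68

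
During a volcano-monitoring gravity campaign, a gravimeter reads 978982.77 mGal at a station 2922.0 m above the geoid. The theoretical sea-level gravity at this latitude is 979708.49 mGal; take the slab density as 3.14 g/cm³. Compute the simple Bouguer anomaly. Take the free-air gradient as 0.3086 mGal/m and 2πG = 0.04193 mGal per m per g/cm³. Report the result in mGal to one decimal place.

-208.7

Free-air correction = 0.3086 × 2922.0 = 901.73 mGal
Free-air anomaly = 978982.77 − 979708.49 + (901.73) = 176.01 mGal
Bouguer slab correction = 0.04193 × 3.14 × 2922.0 = 384.71 mGal
Simple Bouguer anomaly = 176.01 − (384.71) = -208.70 mGal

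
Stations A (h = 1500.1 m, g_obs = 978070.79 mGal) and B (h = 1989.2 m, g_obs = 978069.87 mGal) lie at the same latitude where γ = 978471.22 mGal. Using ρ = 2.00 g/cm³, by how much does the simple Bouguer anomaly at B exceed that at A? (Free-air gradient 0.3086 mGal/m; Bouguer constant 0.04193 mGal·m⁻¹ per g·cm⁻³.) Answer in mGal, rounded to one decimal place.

109.0

Δg_SB(A) = 978070.79 − 978471.22 + 0.3086×1500.1 − 0.04193×2.00×1500.1 = -63.30 mGal
Δg_SB(B) = 978069.87 − 978471.22 + 0.3086×1989.2 − 0.04193×2.00×1989.2 = 45.70 mGal
Difference = 45.70 − (-63.30) = 109.00 mGal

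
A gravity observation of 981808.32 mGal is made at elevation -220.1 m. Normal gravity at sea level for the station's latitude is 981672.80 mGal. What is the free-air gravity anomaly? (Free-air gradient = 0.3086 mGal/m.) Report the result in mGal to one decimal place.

67.6

Free-air correction = 0.3086 × -220.1 = -67.92 mGal
Free-air anomaly = 981808.32 − 981672.80 + (-67.92) = 67.60 mGal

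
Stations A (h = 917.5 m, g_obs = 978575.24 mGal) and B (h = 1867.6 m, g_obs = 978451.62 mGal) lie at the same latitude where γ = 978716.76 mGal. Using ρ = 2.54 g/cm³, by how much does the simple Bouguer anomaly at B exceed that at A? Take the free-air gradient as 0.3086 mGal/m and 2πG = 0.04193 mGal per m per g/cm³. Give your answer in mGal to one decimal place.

68.4

Δg_SB(A) = 978575.24 − 978716.76 + 0.3086×917.5 − 0.04193×2.54×917.5 = 43.90 mGal
Δg_SB(B) = 978451.62 − 978716.76 + 0.3086×1867.6 − 0.04193×2.54×1867.6 = 112.30 mGal
Difference = 112.30 − (43.90) = 68.40 mGal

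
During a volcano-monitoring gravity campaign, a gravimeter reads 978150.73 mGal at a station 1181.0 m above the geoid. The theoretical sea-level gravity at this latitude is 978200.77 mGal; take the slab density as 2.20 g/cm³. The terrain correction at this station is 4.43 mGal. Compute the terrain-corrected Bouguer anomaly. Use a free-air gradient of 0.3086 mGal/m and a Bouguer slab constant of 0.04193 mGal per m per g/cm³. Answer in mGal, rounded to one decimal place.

209.9

Free-air correction = 0.3086 × 1181.0 = 364.46 mGal
Free-air anomaly = 978150.73 − 978200.77 + (364.46) = 314.42 mGal
Bouguer slab correction = 0.04193 × 2.20 × 1181.0 = 108.94 mGal
Simple Bouguer anomaly = 314.42 − (108.94) = 205.48 mGal
Complete Bouguer anomaly = 205.48 + 4.43 = 209.91 mGal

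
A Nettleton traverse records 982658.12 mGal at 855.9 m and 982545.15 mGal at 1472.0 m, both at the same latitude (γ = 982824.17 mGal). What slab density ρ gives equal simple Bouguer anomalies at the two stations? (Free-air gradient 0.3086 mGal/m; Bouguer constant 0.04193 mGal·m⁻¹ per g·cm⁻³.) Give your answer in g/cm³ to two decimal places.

Δg_obs = 982545.15 − 982658.12 = -112.97 mGal over Δh = 1472.0 − 855.9 = 616.1 m
Equal Bouguer anomalies ⇒ Δg_obs + (0.3086 − 0.04193ρ)·Δh = 0
0.3086 − 0.04193ρ = −Δg_obs/Δh = 0.18336
ρ = (0.3086 − 0.18336) / 0.04193 = 2.99 g/cm³

2.99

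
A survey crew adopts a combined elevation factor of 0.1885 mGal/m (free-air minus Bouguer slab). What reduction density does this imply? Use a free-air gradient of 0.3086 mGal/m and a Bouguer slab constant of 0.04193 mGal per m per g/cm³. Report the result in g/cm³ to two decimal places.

0.1885 = 0.3086 − 0.04193 × ρ
ρ = (0.3086 − 0.1885) / 0.04193 = 2.86 g/cm³

2.86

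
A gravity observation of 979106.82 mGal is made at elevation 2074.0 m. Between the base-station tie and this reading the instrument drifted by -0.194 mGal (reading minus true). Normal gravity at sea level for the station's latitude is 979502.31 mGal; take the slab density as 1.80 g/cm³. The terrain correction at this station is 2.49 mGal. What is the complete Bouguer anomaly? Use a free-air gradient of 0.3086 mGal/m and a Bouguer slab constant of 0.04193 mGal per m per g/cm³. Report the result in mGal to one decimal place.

90.7

Drift-corrected reading = 979106.82 − (-0.194) = 979107.014 mGal
Free-air correction = 0.3086 × 2074.0 = 640.04 mGal
Free-air anomaly = 979107.014 − 979502.31 + (640.04) = 244.744 mGal
Bouguer slab correction = 0.04193 × 1.80 × 2074.0 = 156.53 mGal
Simple Bouguer anomaly = 244.744 − (156.53) = 88.214 mGal
Complete Bouguer anomaly = 88.214 + 2.49 = 90.704 mGal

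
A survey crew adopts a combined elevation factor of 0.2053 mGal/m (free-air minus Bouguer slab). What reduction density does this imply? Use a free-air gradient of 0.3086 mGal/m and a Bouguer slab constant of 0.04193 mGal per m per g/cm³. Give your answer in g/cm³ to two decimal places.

2.46

0.2053 = 0.3086 − 0.04193 × ρ
ρ = (0.3086 − 0.2053) / 0.04193 = 2.46 g/cm³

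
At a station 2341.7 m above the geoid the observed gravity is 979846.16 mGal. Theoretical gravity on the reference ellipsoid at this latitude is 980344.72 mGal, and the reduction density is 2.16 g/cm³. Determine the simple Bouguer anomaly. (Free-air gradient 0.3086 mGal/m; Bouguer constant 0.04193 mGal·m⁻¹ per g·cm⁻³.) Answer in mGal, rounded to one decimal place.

Free-air correction = 0.3086 × 2341.7 = 722.65 mGal
Free-air anomaly = 979846.16 − 980344.72 + (722.65) = 224.09 mGal
Bouguer slab correction = 0.04193 × 2.16 × 2341.7 = 212.08 mGal
Simple Bouguer anomaly = 224.09 − (212.08) = 12.01 mGal

12.0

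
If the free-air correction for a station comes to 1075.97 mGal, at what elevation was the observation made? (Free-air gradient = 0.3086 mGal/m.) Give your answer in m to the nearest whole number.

h = 1075.97 / 0.3086 = 3486.62 m

3487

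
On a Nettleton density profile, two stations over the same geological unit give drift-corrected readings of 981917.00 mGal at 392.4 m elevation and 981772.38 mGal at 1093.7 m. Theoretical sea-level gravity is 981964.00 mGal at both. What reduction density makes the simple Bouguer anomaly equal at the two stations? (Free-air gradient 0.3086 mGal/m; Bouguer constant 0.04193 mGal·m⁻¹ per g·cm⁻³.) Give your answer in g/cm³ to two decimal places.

2.44

Δg_obs = 981772.38 − 981917.00 = -144.62 mGal over Δh = 1093.7 − 392.4 = 701.3 m
Equal Bouguer anomalies ⇒ Δg_obs + (0.3086 − 0.04193ρ)·Δh = 0
0.3086 − 0.04193ρ = −Δg_obs/Δh = 0.20622
ρ = (0.3086 − 0.20622) / 0.04193 = 2.44 g/cm³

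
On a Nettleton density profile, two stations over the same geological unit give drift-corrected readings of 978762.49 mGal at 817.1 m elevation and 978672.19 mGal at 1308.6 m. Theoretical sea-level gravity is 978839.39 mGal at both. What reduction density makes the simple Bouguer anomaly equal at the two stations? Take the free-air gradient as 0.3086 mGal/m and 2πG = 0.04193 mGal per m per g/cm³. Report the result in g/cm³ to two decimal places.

Δg_obs = 978672.19 − 978762.49 = -90.30 mGal over Δh = 1308.6 − 817.1 = 491.5 m
Equal Bouguer anomalies ⇒ Δg_obs + (0.3086 − 0.04193ρ)·Δh = 0
0.3086 − 0.04193ρ = −Δg_obs/Δh = 0.18372
ρ = (0.3086 − 0.18372) / 0.04193 = 2.98 g/cm³

2.98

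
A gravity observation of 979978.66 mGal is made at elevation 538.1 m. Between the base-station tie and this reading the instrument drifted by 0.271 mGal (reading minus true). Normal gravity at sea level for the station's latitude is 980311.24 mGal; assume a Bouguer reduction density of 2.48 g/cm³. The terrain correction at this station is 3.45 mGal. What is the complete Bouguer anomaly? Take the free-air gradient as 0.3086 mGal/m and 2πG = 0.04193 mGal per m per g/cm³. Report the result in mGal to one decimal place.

Drift-corrected reading = 979978.66 − (0.271) = 979978.389 mGal
Free-air correction = 0.3086 × 538.1 = 166.06 mGal
Free-air anomaly = 979978.389 − 980311.24 + (166.06) = -166.791 mGal
Bouguer slab correction = 0.04193 × 2.48 × 538.1 = 55.96 mGal
Simple Bouguer anomaly = -166.791 − (55.96) = -222.751 mGal
Complete Bouguer anomaly = -222.751 + 3.45 = -219.301 mGal

-219.3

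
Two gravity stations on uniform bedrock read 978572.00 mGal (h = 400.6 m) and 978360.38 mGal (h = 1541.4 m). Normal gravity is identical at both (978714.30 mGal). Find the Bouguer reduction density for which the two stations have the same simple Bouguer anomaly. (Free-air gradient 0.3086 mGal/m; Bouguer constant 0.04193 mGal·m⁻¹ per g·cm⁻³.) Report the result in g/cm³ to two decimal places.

2.94

Δg_obs = 978360.38 − 978572.00 = -211.62 mGal over Δh = 1541.4 − 400.6 = 1140.8 m
Equal Bouguer anomalies ⇒ Δg_obs + (0.3086 − 0.04193ρ)·Δh = 0
0.3086 − 0.04193ρ = −Δg_obs/Δh = 0.18550
ρ = (0.3086 − 0.18550) / 0.04193 = 2.94 g/cm³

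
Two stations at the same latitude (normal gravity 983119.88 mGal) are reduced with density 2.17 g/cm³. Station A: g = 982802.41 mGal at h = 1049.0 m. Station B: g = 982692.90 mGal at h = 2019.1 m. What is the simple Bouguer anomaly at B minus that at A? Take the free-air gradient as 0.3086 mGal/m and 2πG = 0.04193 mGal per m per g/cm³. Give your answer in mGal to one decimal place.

101.6

Δg_SB(A) = 982802.41 − 983119.88 + 0.3086×1049.0 − 0.04193×2.17×1049.0 = -89.20 mGal
Δg_SB(B) = 982692.90 − 983119.88 + 0.3086×2019.1 − 0.04193×2.17×2019.1 = 12.40 mGal
Difference = 12.40 − (-89.20) = 101.60 mGal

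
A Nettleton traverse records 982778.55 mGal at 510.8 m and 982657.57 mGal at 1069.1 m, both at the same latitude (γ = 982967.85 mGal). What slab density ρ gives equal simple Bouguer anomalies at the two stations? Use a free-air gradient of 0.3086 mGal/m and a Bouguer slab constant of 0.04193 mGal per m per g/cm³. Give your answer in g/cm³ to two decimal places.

2.19

Δg_obs = 982657.57 − 982778.55 = -120.98 mGal over Δh = 1069.1 − 510.8 = 558.3 m
Equal Bouguer anomalies ⇒ Δg_obs + (0.3086 − 0.04193ρ)·Δh = 0
0.3086 − 0.04193ρ = −Δg_obs/Δh = 0.21669
ρ = (0.3086 − 0.21669) / 0.04193 = 2.19 g/cm³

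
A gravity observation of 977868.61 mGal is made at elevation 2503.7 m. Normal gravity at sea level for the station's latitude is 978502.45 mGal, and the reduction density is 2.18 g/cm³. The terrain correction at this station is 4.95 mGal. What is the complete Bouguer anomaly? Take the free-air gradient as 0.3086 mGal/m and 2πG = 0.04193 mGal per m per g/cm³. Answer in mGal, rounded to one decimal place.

Free-air correction = 0.3086 × 2503.7 = 772.64 mGal
Free-air anomaly = 977868.61 − 978502.45 + (772.64) = 138.80 mGal
Bouguer slab correction = 0.04193 × 2.18 × 2503.7 = 228.86 mGal
Simple Bouguer anomaly = 138.80 − (228.86) = -90.06 mGal
Complete Bouguer anomaly = -90.06 + 4.95 = -85.11 mGal

-85.1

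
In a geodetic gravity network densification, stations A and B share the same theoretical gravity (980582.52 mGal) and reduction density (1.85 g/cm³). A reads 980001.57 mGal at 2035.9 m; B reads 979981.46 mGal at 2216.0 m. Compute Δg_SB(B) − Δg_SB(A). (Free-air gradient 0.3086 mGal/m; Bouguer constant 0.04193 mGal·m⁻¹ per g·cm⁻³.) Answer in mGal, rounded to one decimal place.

21.5

Δg_SB(A) = 980001.57 − 980582.52 + 0.3086×2035.9 − 0.04193×1.85×2035.9 = -110.60 mGal
Δg_SB(B) = 979981.46 − 980582.52 + 0.3086×2216.0 − 0.04193×1.85×2216.0 = -89.10 mGal
Difference = -89.10 − (-110.60) = 21.50 mGal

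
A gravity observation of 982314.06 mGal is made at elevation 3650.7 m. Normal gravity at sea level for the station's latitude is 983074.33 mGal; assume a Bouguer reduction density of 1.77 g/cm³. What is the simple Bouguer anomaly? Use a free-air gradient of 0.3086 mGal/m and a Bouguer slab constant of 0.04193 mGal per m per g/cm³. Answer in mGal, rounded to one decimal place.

95.4

Free-air correction = 0.3086 × 3650.7 = 1126.61 mGal
Free-air anomaly = 982314.06 − 983074.33 + (1126.61) = 366.34 mGal
Bouguer slab correction = 0.04193 × 1.77 × 3650.7 = 270.94 mGal
Simple Bouguer anomaly = 366.34 − (270.94) = 95.40 mGal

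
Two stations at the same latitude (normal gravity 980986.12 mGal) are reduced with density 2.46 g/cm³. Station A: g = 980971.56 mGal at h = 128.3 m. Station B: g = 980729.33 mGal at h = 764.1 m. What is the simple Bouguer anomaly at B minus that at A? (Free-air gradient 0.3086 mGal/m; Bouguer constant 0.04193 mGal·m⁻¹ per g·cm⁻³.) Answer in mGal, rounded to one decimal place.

Δg_SB(A) = 980971.56 − 980986.12 + 0.3086×128.3 − 0.04193×2.46×128.3 = 11.80 mGal
Δg_SB(B) = 980729.33 − 980986.12 + 0.3086×764.1 − 0.04193×2.46×764.1 = -99.80 mGal
Difference = -99.80 − (11.80) = -111.60 mGal

-111.6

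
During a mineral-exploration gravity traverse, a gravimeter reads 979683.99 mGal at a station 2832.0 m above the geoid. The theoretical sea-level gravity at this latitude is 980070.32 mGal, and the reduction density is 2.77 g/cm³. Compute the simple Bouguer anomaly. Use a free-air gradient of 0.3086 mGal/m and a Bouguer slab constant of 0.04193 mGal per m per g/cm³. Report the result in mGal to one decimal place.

Free-air correction = 0.3086 × 2832.0 = 873.96 mGal
Free-air anomaly = 979683.99 − 980070.32 + (873.96) = 487.63 mGal
Bouguer slab correction = 0.04193 × 2.77 × 2832.0 = 328.93 mGal
Simple Bouguer anomaly = 487.63 − (328.93) = 158.70 mGal

158.7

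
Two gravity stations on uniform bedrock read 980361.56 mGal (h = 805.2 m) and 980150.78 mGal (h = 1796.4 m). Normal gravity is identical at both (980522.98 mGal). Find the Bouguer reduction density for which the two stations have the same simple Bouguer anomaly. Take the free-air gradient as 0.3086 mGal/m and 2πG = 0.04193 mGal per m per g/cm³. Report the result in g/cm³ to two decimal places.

2.29

Δg_obs = 980150.78 − 980361.56 = -210.78 mGal over Δh = 1796.4 − 805.2 = 991.2 m
Equal Bouguer anomalies ⇒ Δg_obs + (0.3086 − 0.04193ρ)·Δh = 0
0.3086 − 0.04193ρ = −Δg_obs/Δh = 0.21265
ρ = (0.3086 − 0.21265) / 0.04193 = 2.29 g/cm³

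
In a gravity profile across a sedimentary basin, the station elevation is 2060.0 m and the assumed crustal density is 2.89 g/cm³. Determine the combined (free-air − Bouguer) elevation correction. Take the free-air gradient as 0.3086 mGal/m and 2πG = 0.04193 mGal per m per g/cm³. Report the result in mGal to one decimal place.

Combined gradient = 0.3086 − 0.04193 × 2.89 = 0.1874223 mGal/m
Combined elevation correction = 0.1874223 × 2060.0 = 386.1 mGal

386.1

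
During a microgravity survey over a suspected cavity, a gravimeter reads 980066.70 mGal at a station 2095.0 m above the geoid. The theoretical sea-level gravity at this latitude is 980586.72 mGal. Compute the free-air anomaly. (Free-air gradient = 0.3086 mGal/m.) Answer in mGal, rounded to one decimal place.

126.5

Free-air correction = 0.3086 × 2095.0 = 646.52 mGal
Free-air anomaly = 980066.70 − 980586.72 + (646.52) = 126.50 mGal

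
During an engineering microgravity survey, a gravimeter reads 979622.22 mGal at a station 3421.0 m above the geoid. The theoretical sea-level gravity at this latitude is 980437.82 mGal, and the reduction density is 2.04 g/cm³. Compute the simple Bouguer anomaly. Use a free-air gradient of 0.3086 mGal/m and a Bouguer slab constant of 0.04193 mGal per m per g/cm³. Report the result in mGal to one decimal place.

-52.5

Free-air correction = 0.3086 × 3421.0 = 1055.72 mGal
Free-air anomaly = 979622.22 − 980437.82 + (1055.72) = 240.12 mGal
Bouguer slab correction = 0.04193 × 2.04 × 3421.0 = 292.62 mGal
Simple Bouguer anomaly = 240.12 − (292.62) = -52.50 mGal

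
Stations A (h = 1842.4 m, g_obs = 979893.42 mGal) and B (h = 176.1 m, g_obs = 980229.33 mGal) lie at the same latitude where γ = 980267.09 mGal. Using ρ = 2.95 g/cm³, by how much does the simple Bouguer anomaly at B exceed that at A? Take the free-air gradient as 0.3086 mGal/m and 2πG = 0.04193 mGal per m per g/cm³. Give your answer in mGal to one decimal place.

27.8

Δg_SB(A) = 979893.42 − 980267.09 + 0.3086×1842.4 − 0.04193×2.95×1842.4 = -33.00 mGal
Δg_SB(B) = 980229.33 − 980267.09 + 0.3086×176.1 − 0.04193×2.95×176.1 = -5.20 mGal
Difference = -5.20 − (-33.00) = 27.80 mGal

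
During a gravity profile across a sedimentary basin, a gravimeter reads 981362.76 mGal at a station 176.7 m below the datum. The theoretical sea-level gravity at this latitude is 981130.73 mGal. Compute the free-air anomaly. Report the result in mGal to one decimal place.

177.5

Free-air correction = 0.3086 × -176.7 = -54.53 mGal
Free-air anomaly = 981362.76 − 981130.73 + (-54.53) = 177.50 mGal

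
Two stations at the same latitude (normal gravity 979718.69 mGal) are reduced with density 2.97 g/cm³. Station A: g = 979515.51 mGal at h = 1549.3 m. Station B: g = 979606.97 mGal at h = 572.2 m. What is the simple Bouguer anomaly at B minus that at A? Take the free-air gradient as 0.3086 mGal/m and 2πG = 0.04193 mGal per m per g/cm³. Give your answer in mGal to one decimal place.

-88.4

Δg_SB(A) = 979515.51 − 979718.69 + 0.3086×1549.3 − 0.04193×2.97×1549.3 = 82.00 mGal
Δg_SB(B) = 979606.97 − 979718.69 + 0.3086×572.2 − 0.04193×2.97×572.2 = -6.40 mGal
Difference = -6.40 − (82.00) = -88.40 mGal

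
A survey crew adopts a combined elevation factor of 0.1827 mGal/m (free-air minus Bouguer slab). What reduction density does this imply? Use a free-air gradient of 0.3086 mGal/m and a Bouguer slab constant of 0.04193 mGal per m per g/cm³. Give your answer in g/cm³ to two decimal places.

3.00

0.1827 = 0.3086 − 0.04193 × ρ
ρ = (0.3086 − 0.1827) / 0.04193 = 3.00 g/cm³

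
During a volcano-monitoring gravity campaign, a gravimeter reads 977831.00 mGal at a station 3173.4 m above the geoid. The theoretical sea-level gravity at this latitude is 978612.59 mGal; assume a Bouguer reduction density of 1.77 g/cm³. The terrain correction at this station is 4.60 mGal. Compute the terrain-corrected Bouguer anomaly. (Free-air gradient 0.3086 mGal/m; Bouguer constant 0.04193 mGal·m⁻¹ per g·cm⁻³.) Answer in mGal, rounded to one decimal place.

-33.2

Free-air correction = 0.3086 × 3173.4 = 979.31 mGal
Free-air anomaly = 977831.00 − 978612.59 + (979.31) = 197.72 mGal
Bouguer slab correction = 0.04193 × 1.77 × 3173.4 = 235.52 mGal
Simple Bouguer anomaly = 197.72 − (235.52) = -37.80 mGal
Complete Bouguer anomaly = -37.80 + 4.60 = -33.20 mGal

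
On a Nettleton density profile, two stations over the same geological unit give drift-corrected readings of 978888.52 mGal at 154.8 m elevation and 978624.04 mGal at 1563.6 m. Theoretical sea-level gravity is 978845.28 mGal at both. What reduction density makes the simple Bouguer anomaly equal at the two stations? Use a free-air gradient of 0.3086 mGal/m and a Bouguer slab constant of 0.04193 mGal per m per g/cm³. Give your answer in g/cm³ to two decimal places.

Δg_obs = 978624.04 − 978888.52 = -264.48 mGal over Δh = 1563.6 − 154.8 = 1408.8 m
Equal Bouguer anomalies ⇒ Δg_obs + (0.3086 − 0.04193ρ)·Δh = 0
0.3086 − 0.04193ρ = −Δg_obs/Δh = 0.18773
ρ = (0.3086 − 0.18773) / 0.04193 = 2.88 g/cm³

2.88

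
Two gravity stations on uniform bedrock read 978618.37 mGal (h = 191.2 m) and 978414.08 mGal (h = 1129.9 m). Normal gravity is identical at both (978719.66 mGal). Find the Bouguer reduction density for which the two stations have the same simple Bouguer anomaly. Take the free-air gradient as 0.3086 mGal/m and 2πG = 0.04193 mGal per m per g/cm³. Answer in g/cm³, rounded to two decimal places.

2.17

Δg_obs = 978414.08 − 978618.37 = -204.29 mGal over Δh = 1129.9 − 191.2 = 938.7 m
Equal Bouguer anomalies ⇒ Δg_obs + (0.3086 − 0.04193ρ)·Δh = 0
0.3086 − 0.04193ρ = −Δg_obs/Δh = 0.21763
ρ = (0.3086 − 0.21763) / 0.04193 = 2.17 g/cm³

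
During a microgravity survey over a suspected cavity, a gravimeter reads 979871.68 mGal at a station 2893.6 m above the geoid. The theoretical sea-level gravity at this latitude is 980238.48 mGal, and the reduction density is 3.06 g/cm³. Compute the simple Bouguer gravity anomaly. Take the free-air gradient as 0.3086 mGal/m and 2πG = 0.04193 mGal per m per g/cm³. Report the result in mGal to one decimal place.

154.9

Free-air correction = 0.3086 × 2893.6 = 892.96 mGal
Free-air anomaly = 979871.68 − 980238.48 + (892.96) = 526.16 mGal
Bouguer slab correction = 0.04193 × 3.06 × 2893.6 = 371.27 mGal
Simple Bouguer anomaly = 526.16 − (371.27) = 154.89 mGal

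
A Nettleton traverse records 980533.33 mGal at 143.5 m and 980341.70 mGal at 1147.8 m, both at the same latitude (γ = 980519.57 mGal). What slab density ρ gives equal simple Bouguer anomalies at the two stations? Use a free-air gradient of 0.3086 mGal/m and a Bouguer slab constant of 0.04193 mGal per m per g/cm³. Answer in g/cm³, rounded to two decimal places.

Δg_obs = 980341.70 − 980533.33 = -191.63 mGal over Δh = 1147.8 − 143.5 = 1004.3 m
Equal Bouguer anomalies ⇒ Δg_obs + (0.3086 − 0.04193ρ)·Δh = 0
0.3086 − 0.04193ρ = −Δg_obs/Δh = 0.19081
ρ = (0.3086 − 0.19081) / 0.04193 = 2.81 g/cm³

2.81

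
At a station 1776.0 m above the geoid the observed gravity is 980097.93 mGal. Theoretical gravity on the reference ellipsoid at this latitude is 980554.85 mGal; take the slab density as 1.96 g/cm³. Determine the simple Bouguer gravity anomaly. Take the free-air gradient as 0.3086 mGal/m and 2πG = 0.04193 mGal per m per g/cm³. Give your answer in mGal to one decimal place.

Free-air correction = 0.3086 × 1776.0 = 548.07 mGal
Free-air anomaly = 980097.93 − 980554.85 + (548.07) = 91.15 mGal
Bouguer slab correction = 0.04193 × 1.96 × 1776.0 = 145.96 mGal
Simple Bouguer anomaly = 91.15 − (145.96) = -54.81 mGal

-54.8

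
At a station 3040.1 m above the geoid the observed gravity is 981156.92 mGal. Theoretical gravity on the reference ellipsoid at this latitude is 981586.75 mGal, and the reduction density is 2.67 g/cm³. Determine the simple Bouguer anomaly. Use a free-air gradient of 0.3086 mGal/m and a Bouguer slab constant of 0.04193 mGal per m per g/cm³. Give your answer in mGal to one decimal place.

168.0

Free-air correction = 0.3086 × 3040.1 = 938.17 mGal
Free-air anomaly = 981156.92 − 981586.75 + (938.17) = 508.34 mGal
Bouguer slab correction = 0.04193 × 2.67 × 3040.1 = 340.35 mGal
Simple Bouguer anomaly = 508.34 − (340.35) = 167.99 mGal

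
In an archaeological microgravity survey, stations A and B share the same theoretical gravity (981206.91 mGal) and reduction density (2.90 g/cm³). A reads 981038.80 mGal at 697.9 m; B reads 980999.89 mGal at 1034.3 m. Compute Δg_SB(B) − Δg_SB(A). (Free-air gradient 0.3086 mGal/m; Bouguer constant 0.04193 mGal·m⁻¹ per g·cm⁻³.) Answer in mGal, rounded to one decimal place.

Δg_SB(A) = 981038.80 − 981206.91 + 0.3086×697.9 − 0.04193×2.90×697.9 = -37.60 mGal
Δg_SB(B) = 980999.89 − 981206.91 + 0.3086×1034.3 − 0.04193×2.90×1034.3 = -13.60 mGal
Difference = -13.60 − (-37.60) = 24.00 mGal

24.0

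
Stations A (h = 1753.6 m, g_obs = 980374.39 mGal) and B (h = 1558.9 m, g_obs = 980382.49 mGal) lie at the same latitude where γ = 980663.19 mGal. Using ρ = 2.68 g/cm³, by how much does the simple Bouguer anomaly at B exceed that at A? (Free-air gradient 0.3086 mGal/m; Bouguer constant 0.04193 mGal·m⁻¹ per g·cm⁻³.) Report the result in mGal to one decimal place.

Δg_SB(A) = 980374.39 − 980663.19 + 0.3086×1753.6 − 0.04193×2.68×1753.6 = 55.30 mGal
Δg_SB(B) = 980382.49 − 980663.19 + 0.3086×1558.9 − 0.04193×2.68×1558.9 = 25.20 mGal
Difference = 25.20 − (55.30) = -30.10 mGal

-30.1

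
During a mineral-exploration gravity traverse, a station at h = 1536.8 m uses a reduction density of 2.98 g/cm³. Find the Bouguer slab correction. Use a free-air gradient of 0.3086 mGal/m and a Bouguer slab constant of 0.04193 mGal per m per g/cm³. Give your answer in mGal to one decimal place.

Bouguer slab correction = 0.04193 × 2.98 × 1536.8 = 192.0 mGal

192.0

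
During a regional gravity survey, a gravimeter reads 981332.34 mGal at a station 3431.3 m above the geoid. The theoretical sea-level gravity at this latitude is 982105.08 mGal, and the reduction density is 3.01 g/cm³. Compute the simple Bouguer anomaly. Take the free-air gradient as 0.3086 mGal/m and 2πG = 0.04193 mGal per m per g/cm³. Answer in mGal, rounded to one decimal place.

-146.9

Free-air correction = 0.3086 × 3431.3 = 1058.90 mGal
Free-air anomaly = 981332.34 − 982105.08 + (1058.90) = 286.16 mGal
Bouguer slab correction = 0.04193 × 3.01 × 3431.3 = 433.06 mGal
Simple Bouguer anomaly = 286.16 − (433.06) = -146.90 mGal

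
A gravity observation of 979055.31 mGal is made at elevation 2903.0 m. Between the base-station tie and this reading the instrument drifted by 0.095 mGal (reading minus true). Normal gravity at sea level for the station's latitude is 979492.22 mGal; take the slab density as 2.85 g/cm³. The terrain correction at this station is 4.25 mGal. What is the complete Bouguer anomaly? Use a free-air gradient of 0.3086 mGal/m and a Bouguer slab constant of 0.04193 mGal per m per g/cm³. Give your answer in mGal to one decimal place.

Drift-corrected reading = 979055.31 − (0.095) = 979055.215 mGal
Free-air correction = 0.3086 × 2903.0 = 895.87 mGal
Free-air anomaly = 979055.215 − 979492.22 + (895.87) = 458.865 mGal
Bouguer slab correction = 0.04193 × 2.85 × 2903.0 = 346.91 mGal
Simple Bouguer anomaly = 458.865 − (346.91) = 111.955 mGal
Complete Bouguer anomaly = 111.955 + 4.25 = 116.205 mGal

116.2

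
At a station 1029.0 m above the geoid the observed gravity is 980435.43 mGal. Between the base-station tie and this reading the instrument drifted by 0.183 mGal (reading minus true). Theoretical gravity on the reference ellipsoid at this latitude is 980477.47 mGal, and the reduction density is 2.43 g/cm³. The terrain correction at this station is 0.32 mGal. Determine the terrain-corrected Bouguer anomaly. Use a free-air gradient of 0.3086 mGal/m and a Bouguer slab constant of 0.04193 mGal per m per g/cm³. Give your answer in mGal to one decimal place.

Drift-corrected reading = 980435.43 − (0.183) = 980435.247 mGal
Free-air correction = 0.3086 × 1029.0 = 317.55 mGal
Free-air anomaly = 980435.247 − 980477.47 + (317.55) = 275.327 mGal
Bouguer slab correction = 0.04193 × 2.43 × 1029.0 = 104.84 mGal
Simple Bouguer anomaly = 275.327 − (104.84) = 170.487 mGal
Complete Bouguer anomaly = 170.487 + 0.32 = 170.807 mGal

170.8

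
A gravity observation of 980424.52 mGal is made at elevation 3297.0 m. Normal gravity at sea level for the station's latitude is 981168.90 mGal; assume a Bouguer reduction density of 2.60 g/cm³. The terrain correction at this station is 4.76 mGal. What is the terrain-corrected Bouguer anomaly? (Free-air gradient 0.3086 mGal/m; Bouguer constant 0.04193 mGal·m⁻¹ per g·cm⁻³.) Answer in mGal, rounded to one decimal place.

-81.6

Free-air correction = 0.3086 × 3297.0 = 1017.45 mGal
Free-air anomaly = 980424.52 − 981168.90 + (1017.45) = 273.07 mGal
Bouguer slab correction = 0.04193 × 2.60 × 3297.0 = 359.43 mGal
Simple Bouguer anomaly = 273.07 − (359.43) = -86.36 mGal
Complete Bouguer anomaly = -86.36 + 4.76 = -81.60 mGal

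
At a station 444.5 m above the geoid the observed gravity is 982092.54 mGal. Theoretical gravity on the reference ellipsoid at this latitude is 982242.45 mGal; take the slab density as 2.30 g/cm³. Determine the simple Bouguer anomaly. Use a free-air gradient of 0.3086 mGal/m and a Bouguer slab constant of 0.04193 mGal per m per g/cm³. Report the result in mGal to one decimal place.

-55.6

Free-air correction = 0.3086 × 444.5 = 137.17 mGal
Free-air anomaly = 982092.54 − 982242.45 + (137.17) = -12.74 mGal
Bouguer slab correction = 0.04193 × 2.30 × 444.5 = 42.87 mGal
Simple Bouguer anomaly = -12.74 − (42.87) = -55.61 mGal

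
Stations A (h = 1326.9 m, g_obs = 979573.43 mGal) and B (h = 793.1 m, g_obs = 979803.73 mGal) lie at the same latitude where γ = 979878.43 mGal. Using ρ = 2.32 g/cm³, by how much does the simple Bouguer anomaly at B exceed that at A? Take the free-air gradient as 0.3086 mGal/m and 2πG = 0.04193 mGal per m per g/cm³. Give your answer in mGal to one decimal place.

117.5

Δg_SB(A) = 979573.43 − 979878.43 + 0.3086×1326.9 − 0.04193×2.32×1326.9 = -24.60 mGal
Δg_SB(B) = 979803.73 − 979878.43 + 0.3086×793.1 − 0.04193×2.32×793.1 = 92.90 mGal
Difference = 92.90 − (-24.60) = 117.50 mGal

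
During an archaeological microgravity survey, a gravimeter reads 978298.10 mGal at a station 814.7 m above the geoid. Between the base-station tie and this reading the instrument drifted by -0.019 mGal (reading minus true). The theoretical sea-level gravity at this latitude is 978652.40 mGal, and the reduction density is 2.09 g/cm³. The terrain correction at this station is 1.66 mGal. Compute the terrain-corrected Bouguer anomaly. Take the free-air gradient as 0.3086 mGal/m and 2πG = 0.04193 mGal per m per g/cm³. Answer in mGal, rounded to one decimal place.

Drift-corrected reading = 978298.10 − (-0.019) = 978298.119 mGal
Free-air correction = 0.3086 × 814.7 = 251.42 mGal
Free-air anomaly = 978298.119 − 978652.40 + (251.42) = -102.861 mGal
Bouguer slab correction = 0.04193 × 2.09 × 814.7 = 71.40 mGal
Simple Bouguer anomaly = -102.861 − (71.40) = -174.261 mGal
Complete Bouguer anomaly = -174.261 + 1.66 = -172.601 mGal

-172.6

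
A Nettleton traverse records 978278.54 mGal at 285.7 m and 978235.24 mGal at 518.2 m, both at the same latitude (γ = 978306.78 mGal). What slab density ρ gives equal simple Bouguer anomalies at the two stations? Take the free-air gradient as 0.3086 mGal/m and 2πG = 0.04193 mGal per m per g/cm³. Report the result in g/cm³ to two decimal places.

Δg_obs = 978235.24 − 978278.54 = -43.30 mGal over Δh = 518.2 − 285.7 = 232.5 m
Equal Bouguer anomalies ⇒ Δg_obs + (0.3086 − 0.04193ρ)·Δh = 0
0.3086 − 0.04193ρ = −Δg_obs/Δh = 0.18624
ρ = (0.3086 − 0.18624) / 0.04193 = 2.92 g/cm³

2.92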